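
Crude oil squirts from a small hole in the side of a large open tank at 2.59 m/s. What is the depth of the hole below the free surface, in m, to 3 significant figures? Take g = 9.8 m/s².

h = 0.342 m

Torricelli: v = √(2gh), so h = v²/(2g).
h = 2.59²/(2·9.8) = 6.71/19.60 = 0.342 m.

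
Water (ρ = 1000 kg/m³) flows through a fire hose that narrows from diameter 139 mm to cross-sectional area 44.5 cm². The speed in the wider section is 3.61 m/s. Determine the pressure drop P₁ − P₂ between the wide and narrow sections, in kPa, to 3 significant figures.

Continuity gives A₁v₁ = A₂v₂, so v₂ = (152 cm²)/(44.5 cm²) × 3.61 m/s = 12.3 m/s.
With no height change, Bernoulli's equation is P₁ + ½ρv₁² = P₂ + ½ρv₂².
P₁ − P₂ = ½·1000·(12.3² − 3.61²) = ½·1000·139 = 69300 Pa.

ΔP ≈ 69.3 kPa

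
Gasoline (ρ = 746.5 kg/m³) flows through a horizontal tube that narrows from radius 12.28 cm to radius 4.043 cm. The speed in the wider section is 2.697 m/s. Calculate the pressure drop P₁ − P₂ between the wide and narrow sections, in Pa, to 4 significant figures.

Mass conservation (A₁v₁ = A₂v₂) gives v₂ = 2.697 × 473.7/51.35 = 24.88 m/s.
The pipe is horizontal, so Bernoulli reduces to P₁ + ½ρv₁² = P₂ + ½ρv₂².
P₁ − P₂ = ½·746.5·(24.88² − 2.697²) = ½·746.5·611.8 = 228400 Pa.

ΔP ≈ 228400 Pa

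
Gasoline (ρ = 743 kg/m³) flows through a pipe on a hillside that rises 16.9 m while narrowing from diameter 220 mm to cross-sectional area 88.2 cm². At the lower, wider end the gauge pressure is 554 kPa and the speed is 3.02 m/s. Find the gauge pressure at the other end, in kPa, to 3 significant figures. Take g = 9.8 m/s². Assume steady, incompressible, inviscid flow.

371 kPa

Mass conservation (A₁v₁ = A₂v₂) gives v₂ = 3.02 × 380/88.2 = 13.0 m/s.
Energy conservation along the streamline gives P₂ = P₁ − ½ρ(v₂² − v₁²) − ρg(h₂ − h₁).
P₂ = 554000 + ½·743·(3.02² − 13.0²) − 743·9.8·(+16.9) = 554000 + (-59500) − (123000) = 371000 Pa.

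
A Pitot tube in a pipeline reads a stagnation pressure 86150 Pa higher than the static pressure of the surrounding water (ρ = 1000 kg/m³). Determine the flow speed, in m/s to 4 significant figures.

At the stagnation point the flow is brought to rest, so Bernoulli gives P_stag − P_static = ½ρv².
v = √(2ΔP/ρ) = √(2·86150/1000) = 13.13 m/s.

v = 13.13 m/s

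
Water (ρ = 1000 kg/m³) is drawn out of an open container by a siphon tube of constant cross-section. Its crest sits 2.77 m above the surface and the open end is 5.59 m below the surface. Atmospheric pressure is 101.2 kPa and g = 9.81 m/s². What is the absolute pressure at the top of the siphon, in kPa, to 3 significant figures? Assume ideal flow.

From the surface to the outlet (both open to atmosphere, surface at rest): v = √(2g·h_out) = √(2·9.81·5.59) = 10.5 m/s.
With constant cross-section the crest speed equals v; applying Bernoulli from the surface up to the crest, P_top = P_atm − ½ρv² − ρg·h_top.
P_top = 101200 − ½·1000·10.5² − 1000·9.81·2.77 = 19200 Pa.

P_top ≈ 19.2 kPa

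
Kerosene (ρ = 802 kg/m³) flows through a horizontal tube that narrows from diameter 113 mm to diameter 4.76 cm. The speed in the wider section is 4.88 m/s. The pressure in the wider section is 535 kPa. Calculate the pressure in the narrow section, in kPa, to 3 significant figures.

The volume flow rate is constant, so v₂ = (A₁/A₂)v₁ = (100/17.8)·4.88 = 27.5 m/s.
Along the horizontal streamline, P + ½ρv² is constant.
P₂ = P₁ − ½ρ(v₂² − v₁²) = 535000 − ½·802·(27.5² − 4.88²) = 535000 − 294000 = 241000 Pa.

P₂ ≈ 241 kPa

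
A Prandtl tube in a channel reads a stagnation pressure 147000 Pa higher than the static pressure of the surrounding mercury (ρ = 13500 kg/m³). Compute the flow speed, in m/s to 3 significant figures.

v ≈ 4.67 m/s

The dynamic pressure equals the rise in static pressure at the stagnation point: ΔP = ½ρv².
v = √(2ΔP/ρ) = √(2·147000/13500) = 4.67 m/s.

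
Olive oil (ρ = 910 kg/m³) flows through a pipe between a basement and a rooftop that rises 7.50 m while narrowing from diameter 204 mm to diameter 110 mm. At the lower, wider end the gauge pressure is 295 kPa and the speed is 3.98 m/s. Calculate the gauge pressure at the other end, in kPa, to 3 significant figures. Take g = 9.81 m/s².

Mass conservation (A₁v₁ = A₂v₂) gives v₂ = 3.98 × 327/95.0 = 13.7 m/s.
Energy conservation along the streamline gives P₂ = P₁ − ½ρ(v₂² − v₁²) − ρg(h₂ − h₁).
P₂ = 295000 + ½·910·(3.98² − 13.7²) − 910·9.81·(+7.50) = 295000 + (-78000) − (67000) = 150000 Pa.

P₂ = 150 kPa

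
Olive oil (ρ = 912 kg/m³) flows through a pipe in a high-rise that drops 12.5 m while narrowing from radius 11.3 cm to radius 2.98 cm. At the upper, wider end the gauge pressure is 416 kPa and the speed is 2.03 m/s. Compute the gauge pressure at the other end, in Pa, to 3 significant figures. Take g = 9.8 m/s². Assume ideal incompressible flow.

By continuity, v₂ = v₁·A₁/A₂ = 2.03·(401/27.9) = 29.2 m/s.
Energy conservation along the streamline gives P₂ = P₁ − ½ρ(v₂² − v₁²) − ρg(h₂ − h₁).
P₂ = 416000 + ½·912·(2.03² − 29.2²) − 912·9.8·(−12.5) = 416000 + (-387000) − (-112000) = 141000 Pa.

141000 Pa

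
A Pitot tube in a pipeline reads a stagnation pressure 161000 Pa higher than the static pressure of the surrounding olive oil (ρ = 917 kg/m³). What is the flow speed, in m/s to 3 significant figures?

18.7 m/s

The dynamic pressure equals the rise in static pressure at the stagnation point: ΔP = ½ρv².
v = √(2ΔP/ρ) = √(2·161000/917) = 18.7 m/s.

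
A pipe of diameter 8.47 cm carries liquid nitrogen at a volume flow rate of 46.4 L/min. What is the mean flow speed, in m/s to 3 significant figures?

Q = 46.4 L/min = 0.000773 m³/s.
v = Q/A = 0.000773 / 0.00563 = 0.137 m/s.

0.137 m/s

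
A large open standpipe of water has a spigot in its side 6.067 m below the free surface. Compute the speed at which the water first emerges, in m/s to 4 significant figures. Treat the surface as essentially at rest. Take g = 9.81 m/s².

With the surface at rest and both surface and jet at atmospheric pressure, Bernoulli gives ρg h = ½ρv², so v = √(2gh) = √(2·9.81·6.067) = 10.91 m/s.

10.91 m/s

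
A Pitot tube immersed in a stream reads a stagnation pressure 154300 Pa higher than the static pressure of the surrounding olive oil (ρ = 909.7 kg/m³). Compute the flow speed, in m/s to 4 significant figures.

The dynamic pressure equals the rise in static pressure at the stagnation point: ΔP = ½ρv².
v = √(2ΔP/ρ) = √(2·154300/909.7) = 18.42 m/s.

v ≈ 18.42 m/s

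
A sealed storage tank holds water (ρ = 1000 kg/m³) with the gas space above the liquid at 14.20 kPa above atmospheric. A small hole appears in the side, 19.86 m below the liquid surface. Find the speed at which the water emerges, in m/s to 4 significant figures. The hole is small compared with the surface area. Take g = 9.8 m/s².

Take point 1 at the surface (v₁ ≈ 0) and point 2 at the hole (at atmospheric pressure). Bernoulli: P₁ + ρg h = P_atm + ½ρv₂².
With P₁ − P_atm = 14200 Pa, v₂ = √(2gh + 2ΔP/ρ) = √(2·9.8·19.86 + 2·14200/1000) = 20.44 m/s.

v ≈ 20.44 m/s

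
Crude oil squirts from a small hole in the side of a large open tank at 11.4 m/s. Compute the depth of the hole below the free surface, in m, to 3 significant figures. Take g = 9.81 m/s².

Inverting v = √(2gh) gives h = v² / 2g.
h = 11.4²/(2·9.81) = 130/19.62 = 6.62 m.

h ≈ 6.62 m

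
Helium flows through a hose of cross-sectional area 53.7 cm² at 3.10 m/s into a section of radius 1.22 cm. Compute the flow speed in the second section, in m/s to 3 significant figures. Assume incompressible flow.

Mass conservation (A₁v₁ = A₂v₂) gives v₂ = 3.10 × 53.7/4.68 = 35.6 m/s.

v₂ ≈ 35.6 m/s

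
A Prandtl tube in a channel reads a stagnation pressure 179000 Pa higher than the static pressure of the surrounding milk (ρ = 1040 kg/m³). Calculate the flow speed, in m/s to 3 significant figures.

v ≈ 18.6 m/s

At the stagnation point the flow is brought to rest, so Bernoulli gives P_stag − P_static = ½ρv².
v = √(2ΔP/ρ) = √(2·179000/1040) = 18.6 m/s.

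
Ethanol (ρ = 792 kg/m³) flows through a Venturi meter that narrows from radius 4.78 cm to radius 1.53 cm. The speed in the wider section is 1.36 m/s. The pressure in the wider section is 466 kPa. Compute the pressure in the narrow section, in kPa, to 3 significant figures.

Mass conservation (A₁v₁ = A₂v₂) gives v₂ = 1.36 × 71.8/7.35 = 13.3 m/s.
Along the horizontal streamline, P + ½ρv² is constant.
P₂ = P₁ − ½ρ(v₂² − v₁²) = 466000 − ½·792·(13.3² − 1.36²) = 466000 − 69000 = 397000 Pa.

P₂ = 397 kPa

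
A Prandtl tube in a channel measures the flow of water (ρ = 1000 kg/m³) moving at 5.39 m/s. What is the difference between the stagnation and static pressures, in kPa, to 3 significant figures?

The dynamic pressure equals the rise in static pressure at the stagnation point: ΔP = ½ρv².
ΔP = ½·1000·5.39² = 14500 Pa.

ΔP = 14.5 kPa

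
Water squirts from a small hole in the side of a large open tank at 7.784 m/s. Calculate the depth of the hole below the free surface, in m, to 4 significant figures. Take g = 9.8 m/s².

3.091 m

For a small hole in a large open tank, ½v² = gh, giving h = v²/(2g).
h = 7.784²/(2·9.8) = 60.59/19.60 = 3.091 m.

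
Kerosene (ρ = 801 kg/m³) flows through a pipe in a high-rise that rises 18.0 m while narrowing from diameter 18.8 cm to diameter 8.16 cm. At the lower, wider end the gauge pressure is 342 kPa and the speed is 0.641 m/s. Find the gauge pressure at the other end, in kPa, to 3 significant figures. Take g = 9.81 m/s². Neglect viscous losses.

196 kPa

Mass conservation (A₁v₁ = A₂v₂) gives v₂ = 0.641 × 278/52.3 = 3.40 m/s.
Energy conservation along the streamline gives P₂ = P₁ − ½ρ(v₂² − v₁²) − ρg(h₂ − h₁).
P₂ = 342000 + ½·801·(0.641² − 3.40²) − 801·9.81·(+18.0) = 342000 + (-4470) − (141000) = 196000 Pa.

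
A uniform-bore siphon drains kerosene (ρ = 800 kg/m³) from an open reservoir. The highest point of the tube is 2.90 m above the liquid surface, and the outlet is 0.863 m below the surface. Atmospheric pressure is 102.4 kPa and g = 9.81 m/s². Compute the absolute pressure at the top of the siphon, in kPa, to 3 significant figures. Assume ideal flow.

The outlet speed comes from Torricelli: v = √(2g·0.863) = 4.11 m/s.
Continuity keeps v the same throughout the tube; from surface to crest, P_atm + 0 = P_top + ½ρv² + ρg·h_top.
P_top = 102400 − ½·800·4.11² − 800·9.81·2.90 = 72900 Pa.

72.9 kPa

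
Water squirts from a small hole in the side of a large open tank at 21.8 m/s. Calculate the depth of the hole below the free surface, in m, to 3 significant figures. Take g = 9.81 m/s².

24.2 m

Torricelli: v = √(2gh), so h = v²/(2g).
h = 21.8²/(2·9.81) = 475/19.62 = 24.2 m.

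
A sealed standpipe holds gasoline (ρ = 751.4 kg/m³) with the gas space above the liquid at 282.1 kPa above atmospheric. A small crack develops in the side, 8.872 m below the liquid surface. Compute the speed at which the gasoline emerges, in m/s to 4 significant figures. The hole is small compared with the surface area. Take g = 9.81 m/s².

Take point 1 at the surface (v₁ ≈ 0) and point 2 at the hole (at atmospheric pressure). Bernoulli: P₁ + ρg h = P_atm + ½ρv₂².
With P₁ − P_atm = 282100 Pa, v₂ = √(2gh + 2ΔP/ρ) = √(2·9.81·8.872 + 2·282100/751.4) = 30.41 m/s.

v ≈ 30.41 m/s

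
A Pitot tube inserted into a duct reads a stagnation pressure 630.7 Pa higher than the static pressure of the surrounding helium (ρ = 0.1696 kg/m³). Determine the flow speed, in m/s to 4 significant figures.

86.24 m/s

Bernoulli between the free stream and the stagnation point: ½ρv² = P_stag − P_static.
v = √(2ΔP/ρ) = √(2·630.7/0.1696) = 86.24 m/s.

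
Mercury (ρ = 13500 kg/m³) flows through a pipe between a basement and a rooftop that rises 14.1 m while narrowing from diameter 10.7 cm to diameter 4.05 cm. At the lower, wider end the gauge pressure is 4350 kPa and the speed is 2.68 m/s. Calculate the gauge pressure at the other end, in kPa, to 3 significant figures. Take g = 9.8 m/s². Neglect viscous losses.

Mass conservation (A₁v₁ = A₂v₂) gives v₂ = 2.68 × 89.9/12.9 = 18.7 m/s.
Bernoulli: P₁ + ½ρv₁² + ρg h₁ = P₂ + ½ρv₂² + ρg h₂, so P₂ = P₁ + ½ρ(v₁² − v₂²) − ρg(h₂ − h₁).
P₂ = 4350000 + ½·13500·(2.68² − 18.7²) − 13500·9.8·(+14.1) = 4350000 + (-2310000) − (1870000) = 171000 Pa.

P₂ ≈ 171 kPa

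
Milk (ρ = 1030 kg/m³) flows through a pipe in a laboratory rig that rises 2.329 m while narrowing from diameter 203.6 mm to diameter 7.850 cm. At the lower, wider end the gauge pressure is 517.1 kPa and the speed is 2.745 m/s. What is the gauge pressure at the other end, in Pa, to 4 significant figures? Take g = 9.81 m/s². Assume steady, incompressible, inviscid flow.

Mass conservation (A₁v₁ = A₂v₂) gives v₂ = 2.745 × 325.6/48.40 = 18.47 m/s.
Energy conservation along the streamline gives P₂ = P₁ − ½ρ(v₂² − v₁²) − ρg(h₂ − h₁).
P₂ = 517100 + ½·1030·(2.745² − 18.47²) − 1030·9.81·(+2.329) = 517100 + (-171700) − (23530) = 321800 Pa.

P₂ ≈ 321800 Pa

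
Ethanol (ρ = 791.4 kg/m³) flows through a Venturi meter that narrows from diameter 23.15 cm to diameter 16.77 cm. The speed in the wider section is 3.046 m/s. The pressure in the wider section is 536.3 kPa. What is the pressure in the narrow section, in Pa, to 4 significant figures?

P₂ ≈ 526600 Pa

The volume flow rate is constant, so v₂ = (A₁/A₂)v₁ = (420.9/220.9)·3.046 = 5.805 m/s.
Along the horizontal streamline, P + ½ρv² is constant.
P₂ = P₁ − ½ρ(v₂² − v₁²) = 536300 − ½·791.4·(5.805² − 3.046²) = 536300 − 9661 = 526600 Pa.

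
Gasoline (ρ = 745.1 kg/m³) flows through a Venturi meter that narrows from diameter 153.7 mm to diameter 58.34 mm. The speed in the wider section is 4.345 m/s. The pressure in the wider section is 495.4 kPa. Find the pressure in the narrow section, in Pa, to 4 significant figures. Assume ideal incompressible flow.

P₂ ≈ 163600 Pa

By continuity, v₂ = v₁·A₁/A₂ = 4.345·(185.5/26.73) = 30.16 m/s.
With no height change, Bernoulli's equation is P₁ + ½ρv₁² = P₂ + ½ρv₂².
P₂ = P₁ − ½ρ(v₂² − v₁²) = 495400 − ½·745.1·(30.16² − 4.345²) = 495400 − 331800 = 163600 Pa.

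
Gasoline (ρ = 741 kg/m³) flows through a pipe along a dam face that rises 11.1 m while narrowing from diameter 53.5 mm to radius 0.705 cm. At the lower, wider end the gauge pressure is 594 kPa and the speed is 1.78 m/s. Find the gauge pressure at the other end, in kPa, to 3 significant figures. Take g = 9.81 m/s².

By continuity, v₂ = v₁·A₁/A₂ = 1.78·(22.5/1.56) = 25.6 m/s.
Bernoulli: P₁ + ½ρv₁² + ρg h₁ = P₂ + ½ρv₂² + ρg h₂, so P₂ = P₁ + ½ρ(v₁² − v₂²) − ρg(h₂ − h₁).
P₂ = 594000 + ½·741·(1.78² − 25.6²) − 741·9.81·(+11.1) = 594000 + (-242000) − (80700) = 271000 Pa.

271 kPa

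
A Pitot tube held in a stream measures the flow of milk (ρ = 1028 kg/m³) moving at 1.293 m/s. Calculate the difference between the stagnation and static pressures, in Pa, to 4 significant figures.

The dynamic pressure equals the rise in static pressure at the stagnation point: ΔP = ½ρv².
ΔP = ½·1028·1.293² = 859.3 Pa.

859.3 Pa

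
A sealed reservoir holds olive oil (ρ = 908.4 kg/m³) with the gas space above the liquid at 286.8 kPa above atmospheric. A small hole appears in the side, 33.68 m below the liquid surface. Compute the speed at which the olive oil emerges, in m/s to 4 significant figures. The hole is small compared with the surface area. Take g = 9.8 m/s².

35.94 m/s

Take point 1 at the surface (v₁ ≈ 0) and point 2 at the hole (at atmospheric pressure). Bernoulli: P₁ + ρg h = P_atm + ½ρv₂².
With P₁ − P_atm = 286800 Pa, v₂ = √(2gh + 2ΔP/ρ) = √(2·9.8·33.68 + 2·286800/908.4) = 35.94 m/s.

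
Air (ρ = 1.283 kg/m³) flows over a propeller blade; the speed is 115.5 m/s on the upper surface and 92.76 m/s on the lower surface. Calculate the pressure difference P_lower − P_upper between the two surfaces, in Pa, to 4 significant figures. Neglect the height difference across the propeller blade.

With negligible Δh, P + ½ρv² is constant, so P_low − P_up = ½ρ(v_up² − v_low²).
ΔP = ½·1.283·(115.5² − 92.76²) = 3038 Pa.

ΔP ≈ 3038 Pa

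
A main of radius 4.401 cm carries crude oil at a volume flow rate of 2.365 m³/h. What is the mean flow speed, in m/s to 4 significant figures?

Q = 2.365 m³/h = 0.0006569 m³/s.
v = Q/A = 0.0006569 / 0.006085 = 0.1080 m/s.

v ≈ 0.1080 m/s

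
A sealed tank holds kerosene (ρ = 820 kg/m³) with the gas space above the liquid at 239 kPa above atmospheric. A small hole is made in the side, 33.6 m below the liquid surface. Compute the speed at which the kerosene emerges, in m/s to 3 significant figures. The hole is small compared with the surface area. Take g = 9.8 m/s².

Take point 1 at the surface (v₁ ≈ 0) and point 2 at the hole (at atmospheric pressure). Bernoulli: P₁ + ρg h = P_atm + ½ρv₂².
With P₁ − P_atm = 239000 Pa, v₂ = √(2gh + 2ΔP/ρ) = √(2·9.8·33.6 + 2·239000/820) = 35.2 m/s.

35.2 m/s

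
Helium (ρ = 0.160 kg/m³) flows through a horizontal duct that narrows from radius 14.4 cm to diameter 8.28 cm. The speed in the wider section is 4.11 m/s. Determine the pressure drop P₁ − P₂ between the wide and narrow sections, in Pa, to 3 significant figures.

By continuity, v₂ = v₁·A₁/A₂ = 4.11·(651/53.8) = 49.7 m/s.
With no height change, Bernoulli's equation is P₁ + ½ρv₁² = P₂ + ½ρv₂².
P₁ − P₂ = ½·0.160·(49.7² − 4.11²) = ½·0.160·2460 = 196 Pa.

ΔP ≈ 196 Pa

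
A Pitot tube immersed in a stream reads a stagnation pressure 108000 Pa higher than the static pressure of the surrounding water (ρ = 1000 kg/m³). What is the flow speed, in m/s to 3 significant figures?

14.7 m/s

The dynamic pressure equals the rise in static pressure at the stagnation point: ΔP = ½ρv².
v = √(2ΔP/ρ) = √(2·108000/1000) = 14.7 m/s.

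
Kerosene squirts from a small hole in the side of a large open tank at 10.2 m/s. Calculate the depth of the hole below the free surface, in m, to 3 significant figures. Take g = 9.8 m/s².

Torricelli: v = √(2gh), so h = v²/(2g).
h = 10.2²/(2·9.8) = 104/19.60 = 5.31 m.

h ≈ 5.31 m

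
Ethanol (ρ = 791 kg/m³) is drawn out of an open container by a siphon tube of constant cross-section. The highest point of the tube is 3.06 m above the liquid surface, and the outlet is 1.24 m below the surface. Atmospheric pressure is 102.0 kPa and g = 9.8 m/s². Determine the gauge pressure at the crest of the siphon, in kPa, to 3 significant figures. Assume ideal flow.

From the surface to the outlet (both open to atmosphere, surface at rest): v = √(2g·h_out) = √(2·9.8·1.24) = 4.93 m/s.
The bore is uniform, so the speed at the crest is the same v. Bernoulli surface→crest: P_atm = P_top + ½ρv² + ρg·h_top.
P_top = 102000 − ½·791·4.93² − 791·9.8·3.06 = 68700 Pa. So P_gauge = P_top − P_atm = -33300 Pa.

P_gauge ≈ -33.3 kPa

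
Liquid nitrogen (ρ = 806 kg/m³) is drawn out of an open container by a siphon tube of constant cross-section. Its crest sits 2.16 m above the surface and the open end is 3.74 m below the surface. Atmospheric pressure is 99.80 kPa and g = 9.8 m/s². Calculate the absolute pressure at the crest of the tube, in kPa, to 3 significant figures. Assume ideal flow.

P_top = 53.2 kPa

From the surface to the outlet (both open to atmosphere, surface at rest): v = √(2g·h_out) = √(2·9.8·3.74) = 8.56 m/s.
Continuity keeps v the same throughout the tube; from surface to crest, P_atm + 0 = P_top + ½ρv² + ρg·h_top.
P_top = 99800 − ½·806·8.56² − 806·9.8·2.16 = 53200 Pa.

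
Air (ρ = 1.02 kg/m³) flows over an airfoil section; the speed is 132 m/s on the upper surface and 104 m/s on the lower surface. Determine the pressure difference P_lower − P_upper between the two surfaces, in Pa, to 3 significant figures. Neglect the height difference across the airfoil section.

Bernoulli (same height): P_lower − P_upper = ½ρ(v_upper² − v_lower²).
ΔP = ½·1.02·(132² − 104²) = 3370 Pa.

3370 Pa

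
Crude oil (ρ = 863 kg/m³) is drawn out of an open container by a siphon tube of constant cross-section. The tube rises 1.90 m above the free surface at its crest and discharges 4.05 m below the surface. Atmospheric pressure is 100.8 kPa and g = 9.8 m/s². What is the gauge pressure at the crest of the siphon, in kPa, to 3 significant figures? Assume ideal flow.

P_gauge ≈ -50.3 kPa

From the surface to the outlet (both open to atmosphere, surface at rest): v = √(2g·h_out) = √(2·9.8·4.05) = 8.91 m/s.
With constant cross-section the crest speed equals v; applying Bernoulli from the surface up to the crest, P_top = P_atm − ½ρv² − ρg·h_top.
P_top = 100800 − ½·863·8.91² − 863·9.8·1.90 = 50500 Pa. So P_gauge = P_top − P_atm = -50300 Pa.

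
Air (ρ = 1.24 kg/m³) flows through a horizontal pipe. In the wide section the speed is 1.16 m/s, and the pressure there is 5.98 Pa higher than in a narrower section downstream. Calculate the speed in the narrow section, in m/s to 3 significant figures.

v₂ ≈ 3.32 m/s

Horizontal Bernoulli: P₁ + ½ρv₁² = P₂ + ½ρv₂², so v₂² = v₁² + 2(P₁ − P₂)/ρ.
v₂ = √(1.16² + 2·5.98/1.24) = √(1.35 + 9.65) = 3.32 m/s.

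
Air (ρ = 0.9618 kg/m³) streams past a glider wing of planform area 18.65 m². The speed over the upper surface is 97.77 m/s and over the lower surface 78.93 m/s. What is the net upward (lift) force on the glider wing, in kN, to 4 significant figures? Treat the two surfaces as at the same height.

29.86 kN

From P + ½ρv² = const at equal height, P_low − P_up = ½ρ(v_up² − v_low²).
ΔP = ½·0.9618·(97.77² − 78.93²) = 1601 Pa.
Lift = ΔP · A = 1601 × 18.65 = 29860 N.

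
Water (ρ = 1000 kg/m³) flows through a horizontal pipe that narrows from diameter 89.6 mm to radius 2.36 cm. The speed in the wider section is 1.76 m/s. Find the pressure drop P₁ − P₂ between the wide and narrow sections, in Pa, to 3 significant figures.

Mass conservation (A₁v₁ = A₂v₂) gives v₂ = 1.76 × 63.1/17.5 = 6.34 m/s.
The pipe is horizontal, so Bernoulli reduces to P₁ + ½ρv₁² = P₂ + ½ρv₂².
P₁ − P₂ = ½·1000·(6.34² − 1.76²) = ½·1000·37.1 = 18600 Pa.

18600 Pa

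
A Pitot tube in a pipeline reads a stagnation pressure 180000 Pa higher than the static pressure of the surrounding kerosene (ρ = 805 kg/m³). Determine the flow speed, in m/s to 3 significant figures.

21.1 m/s

At the stagnation point the flow is brought to rest, so Bernoulli gives P_stag − P_static = ½ρv².
v = √(2ΔP/ρ) = √(2·180000/805) = 21.1 m/s.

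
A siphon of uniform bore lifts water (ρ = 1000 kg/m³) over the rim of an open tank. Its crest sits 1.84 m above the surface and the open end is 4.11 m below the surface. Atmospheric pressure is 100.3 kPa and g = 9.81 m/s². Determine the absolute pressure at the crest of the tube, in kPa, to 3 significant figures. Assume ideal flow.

Bernoulli surface→outlet gives ½v² = g·h_out, so v = √(2·9.81·4.11) = 8.98 m/s.
The bore is uniform, so the speed at the crest is the same v. Bernoulli surface→crest: P_atm = P_top + ½ρv² + ρg·h_top.
P_top = 100300 − ½·1000·8.98² − 1000·9.81·1.84 = 41900 Pa.

41.9 kPa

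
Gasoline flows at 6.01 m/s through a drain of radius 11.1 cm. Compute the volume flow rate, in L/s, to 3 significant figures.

Q = A·v = 0.0387 m² × 6.01 m/s = 0.233 m³/s.
Converting: 0.233 m³/s × 1000 = 233 L/s.

Q = 233 L/s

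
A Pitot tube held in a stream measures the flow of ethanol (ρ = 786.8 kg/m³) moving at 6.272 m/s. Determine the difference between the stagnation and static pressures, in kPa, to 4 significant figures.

At the stagnation point the flow is brought to rest, so Bernoulli gives P_stag − P_static = ½ρv².
ΔP = ½·786.8·6.272² = 15480 Pa.

ΔP ≈ 15.48 kPa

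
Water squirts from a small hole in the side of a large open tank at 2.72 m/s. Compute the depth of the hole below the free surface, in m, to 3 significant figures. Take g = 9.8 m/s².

Torricelli: v = √(2gh), so h = v²/(2g).
h = 2.72²/(2·9.8) = 7.40/19.60 = 0.377 m.

0.377 m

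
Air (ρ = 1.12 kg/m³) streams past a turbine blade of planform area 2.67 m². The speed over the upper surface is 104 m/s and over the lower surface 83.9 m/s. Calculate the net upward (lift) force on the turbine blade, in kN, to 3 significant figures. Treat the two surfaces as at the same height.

From P + ½ρv² = const at equal height, P_low − P_up = ½ρ(v_up² − v_low²).
ΔP = ½·1.12·(104² − 83.9²) = 2120 Pa.
Lift = ΔP · A = 2120 × 2.67 = 5650 N.

F ≈ 5.65 kN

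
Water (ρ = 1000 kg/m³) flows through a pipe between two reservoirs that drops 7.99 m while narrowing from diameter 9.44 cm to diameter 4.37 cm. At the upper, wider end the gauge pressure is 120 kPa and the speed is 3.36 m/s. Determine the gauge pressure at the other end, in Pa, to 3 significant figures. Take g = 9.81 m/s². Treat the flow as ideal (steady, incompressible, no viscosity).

By continuity, v₂ = v₁·A₁/A₂ = 3.36·(70.0/15.0) = 15.7 m/s.
Energy conservation along the streamline gives P₂ = P₁ − ½ρ(v₂² − v₁²) − ρg(h₂ − h₁).
P₂ = 120000 + ½·1000·(3.36² − 15.7²) − 1000·9.81·(−7.99) = 120000 + (-117000) − (-78400) = 81100 Pa.

P₂ ≈ 81100 Pa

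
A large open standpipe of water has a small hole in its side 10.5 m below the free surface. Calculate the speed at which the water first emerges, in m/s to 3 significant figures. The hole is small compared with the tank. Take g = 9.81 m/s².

14.4 m/s

Torricelli's result v = √(2gh) gives v = √(2·9.81·10.5) = 14.4 m/s.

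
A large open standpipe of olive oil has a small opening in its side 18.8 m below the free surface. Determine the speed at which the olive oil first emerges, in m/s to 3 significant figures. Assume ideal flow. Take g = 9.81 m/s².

v ≈ 19.2 m/s

Torricelli's result v = √(2gh) gives v = √(2·9.81·18.8) = 19.2 m/s.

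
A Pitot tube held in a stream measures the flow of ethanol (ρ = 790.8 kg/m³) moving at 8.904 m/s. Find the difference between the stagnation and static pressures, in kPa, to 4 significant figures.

The dynamic pressure equals the rise in static pressure at the stagnation point: ΔP = ½ρv².
ΔP = ½·790.8·8.904² = 31350 Pa.

ΔP ≈ 31.35 kPa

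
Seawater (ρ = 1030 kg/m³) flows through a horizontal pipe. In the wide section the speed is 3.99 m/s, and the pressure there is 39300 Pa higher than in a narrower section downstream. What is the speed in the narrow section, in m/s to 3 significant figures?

With h₁ = h₂, rearranging Bernoulli gives v₂ = √(v₁² + 2ΔP/ρ).
v₂ = √(3.99² + 2·39300/1030) = √(15.9 + 76.3) = 9.60 m/s.

v₂ = 9.60 m/s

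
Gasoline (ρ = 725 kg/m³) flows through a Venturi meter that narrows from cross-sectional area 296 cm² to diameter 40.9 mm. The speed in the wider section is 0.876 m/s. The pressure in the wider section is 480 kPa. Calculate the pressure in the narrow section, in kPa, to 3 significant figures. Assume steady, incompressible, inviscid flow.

P₂ ≈ 339 kPa

Mass conservation (A₁v₁ = A₂v₂) gives v₂ = 0.876 × 296/13.1 = 19.7 m/s.
Bernoulli (h₁ = h₂): P₁ − P₂ = ½ρ(v₂² − v₁²).
P₂ = P₁ − ½ρ(v₂² − v₁²) = 480000 − ½·725·(19.7² − 0.876²) = 480000 − 141000 = 339000 Pa.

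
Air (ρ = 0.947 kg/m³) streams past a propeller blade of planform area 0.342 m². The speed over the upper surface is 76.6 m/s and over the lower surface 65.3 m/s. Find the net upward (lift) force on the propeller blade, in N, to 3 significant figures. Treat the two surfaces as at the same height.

The faster flow above has the lower pressure; Bernoulli (same height) gives ΔP = ½ρ(v_up² − v_low²).
ΔP = ½·0.947·(76.6² − 65.3²) = 759 Pa.
Lift = ΔP · A = 759 × 0.342 = 260 N.

F = 260 N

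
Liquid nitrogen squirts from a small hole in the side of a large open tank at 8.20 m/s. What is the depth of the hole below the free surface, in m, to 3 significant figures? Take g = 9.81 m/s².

h ≈ 3.43 m

Inverting v = √(2gh) gives h = v² / 2g.
h = 8.20²/(2·9.81) = 67.2/19.62 = 3.43 m.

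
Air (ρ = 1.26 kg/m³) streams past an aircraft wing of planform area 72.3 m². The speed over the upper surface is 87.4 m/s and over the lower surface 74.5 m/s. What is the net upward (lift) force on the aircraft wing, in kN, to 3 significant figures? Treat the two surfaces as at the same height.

F ≈ 95.1 kN

The faster flow above has the lower pressure; Bernoulli (same height) gives ΔP = ½ρ(v_up² − v_low²).
ΔP = ½·1.26·(87.4² − 74.5²) = 1320 Pa.
Lift = ΔP · A = 1320 × 72.3 = 95100 N.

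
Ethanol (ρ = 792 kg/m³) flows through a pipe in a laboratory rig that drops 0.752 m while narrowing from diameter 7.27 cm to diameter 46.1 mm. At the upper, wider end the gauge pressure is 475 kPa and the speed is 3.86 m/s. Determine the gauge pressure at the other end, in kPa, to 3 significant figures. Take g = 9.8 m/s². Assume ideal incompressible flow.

450 kPa

The volume flow rate is constant, so v₂ = (A₁/A₂)v₁ = (41.5/16.7)·3.86 = 9.60 m/s.
Energy conservation along the streamline gives P₂ = P₁ − ½ρ(v₂² − v₁²) − ρg(h₂ − h₁).
P₂ = 475000 + ½·792·(3.86² − 9.60²) − 792·9.8·(−0.752) = 475000 + (-30600) − (-5840) = 450000 Pa.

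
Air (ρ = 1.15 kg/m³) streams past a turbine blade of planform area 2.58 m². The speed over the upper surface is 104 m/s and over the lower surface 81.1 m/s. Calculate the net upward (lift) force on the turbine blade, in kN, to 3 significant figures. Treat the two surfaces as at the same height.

F ≈ 6.29 kN

From P + ½ρv² = const at equal height, P_low − P_up = ½ρ(v_up² − v_low²).
ΔP = ½·1.15·(104² − 81.1²) = 2440 Pa.
Lift = ΔP · A = 2440 × 2.58 = 6290 N.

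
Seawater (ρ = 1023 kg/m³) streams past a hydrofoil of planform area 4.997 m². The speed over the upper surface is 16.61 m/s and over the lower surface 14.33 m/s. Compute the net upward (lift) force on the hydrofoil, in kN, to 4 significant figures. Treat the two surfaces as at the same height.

The faster flow above has the lower pressure; Bernoulli (same height) gives ΔP = ½ρ(v_up² − v_low²).
ΔP = ½·1023·(16.61² − 14.33²) = 36080 Pa.
Lift = ΔP · A = 36080 × 4.997 = 180300 N.

F ≈ 180.3 kN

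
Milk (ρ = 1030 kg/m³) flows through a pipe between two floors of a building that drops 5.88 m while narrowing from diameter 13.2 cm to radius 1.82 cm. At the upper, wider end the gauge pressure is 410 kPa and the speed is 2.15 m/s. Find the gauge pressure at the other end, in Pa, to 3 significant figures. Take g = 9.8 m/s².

By continuity, v₂ = v₁·A₁/A₂ = 2.15·(137/10.4) = 28.3 m/s.
Applying Bernoulli between the two ends and solving for P₂: P₂ = P₁ + ½ρ(v₁² − v₂²) − ρgΔh.
P₂ = 410000 + ½·1030·(2.15² − 28.3²) − 1030·9.8·(−5.88) = 410000 + (-409000) − (-59400) = 60000 Pa.

P₂ = 60000 Pa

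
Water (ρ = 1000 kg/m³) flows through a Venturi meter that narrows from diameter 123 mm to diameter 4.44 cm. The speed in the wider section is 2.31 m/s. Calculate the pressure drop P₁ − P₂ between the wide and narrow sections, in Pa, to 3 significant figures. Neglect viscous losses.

Continuity gives A₁v₁ = A₂v₂, so v₂ = (119 cm²)/(15.5 cm²) × 2.31 m/s = 17.7 m/s.
With no height change, Bernoulli's equation is P₁ + ½ρv₁² = P₂ + ½ρv₂².
P₁ − P₂ = ½·1000·(17.7² − 2.31²) = ½·1000·309 = 154000 Pa.

ΔP = 154000 Pa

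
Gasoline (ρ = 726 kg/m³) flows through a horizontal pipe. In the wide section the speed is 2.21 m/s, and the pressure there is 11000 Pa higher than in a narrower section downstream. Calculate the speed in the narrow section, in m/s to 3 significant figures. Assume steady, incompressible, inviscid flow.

v₂ = 5.93 m/s

Horizontal Bernoulli: P₁ + ½ρv₁² = P₂ + ½ρv₂², so v₂² = v₁² + 2(P₁ − P₂)/ρ.
v₂ = √(2.21² + 2·11000/726) = √(4.88 + 30.3) = 5.93 m/s.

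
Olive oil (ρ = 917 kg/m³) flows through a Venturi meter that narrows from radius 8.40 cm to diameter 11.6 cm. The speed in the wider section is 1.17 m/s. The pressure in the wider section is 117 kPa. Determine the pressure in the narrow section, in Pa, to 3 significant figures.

P₂ = 115000 Pa

By continuity, v₂ = v₁·A₁/A₂ = 1.17·(222/106) = 2.45 m/s.
Along the horizontal streamline, P + ½ρv² is constant.
P₂ = P₁ − ½ρ(v₂² − v₁²) = 117000 − ½·917·(2.45² − 1.17²) = 117000 − 2130 = 115000 Pa.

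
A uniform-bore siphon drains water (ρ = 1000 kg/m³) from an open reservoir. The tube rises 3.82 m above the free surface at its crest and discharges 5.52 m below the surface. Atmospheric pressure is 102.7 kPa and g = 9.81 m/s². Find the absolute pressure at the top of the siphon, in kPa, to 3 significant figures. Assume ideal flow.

From the surface to the outlet (both open to atmosphere, surface at rest): v = √(2g·h_out) = √(2·9.81·5.52) = 10.4 m/s.
Continuity keeps v the same throughout the tube; from surface to crest, P_atm + 0 = P_top + ½ρv² + ρg·h_top.
P_top = 102700 − ½·1000·10.4² − 1000·9.81·3.82 = 11100 Pa.

11.1 kPa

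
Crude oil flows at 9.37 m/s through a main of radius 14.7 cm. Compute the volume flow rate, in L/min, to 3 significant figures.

Q ≈ 38200 L/min

Q = A·v = 0.0679 m² × 9.37 m/s = 0.636 m³/s.
Converting: 0.636 m³/s × 60000 = 38200 L/min.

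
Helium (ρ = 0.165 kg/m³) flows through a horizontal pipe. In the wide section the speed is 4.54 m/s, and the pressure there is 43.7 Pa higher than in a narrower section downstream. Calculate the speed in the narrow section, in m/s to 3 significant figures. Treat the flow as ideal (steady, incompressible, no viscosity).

v₂ ≈ 23.5 m/s

With h₁ = h₂, rearranging Bernoulli gives v₂ = √(v₁² + 2ΔP/ρ).
v₂ = √(4.54² + 2·43.7/0.165) = √(20.6 + 530) = 23.5 m/s.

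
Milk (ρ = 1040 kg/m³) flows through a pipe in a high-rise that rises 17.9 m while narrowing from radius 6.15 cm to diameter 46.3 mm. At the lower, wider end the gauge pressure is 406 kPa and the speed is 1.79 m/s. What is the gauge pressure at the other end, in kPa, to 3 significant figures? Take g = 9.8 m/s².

The volume flow rate is constant, so v₂ = (A₁/A₂)v₁ = (119/16.8)·1.79 = 12.6 m/s.
Applying Bernoulli between the two ends and solving for P₂: P₂ = P₁ + ½ρ(v₁² − v₂²) − ρgΔh.
P₂ = 406000 + ½·1040·(1.79² − 12.6²) − 1040·9.8·(+17.9) = 406000 + (-81300) − (182000) = 142000 Pa.

P₂ = 142 kPa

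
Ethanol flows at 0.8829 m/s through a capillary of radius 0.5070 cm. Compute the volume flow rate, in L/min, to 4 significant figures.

Q = A·v = 0.00008075 m² × 0.8829 m/s = 0.00007130 m³/s.
Converting: 0.00007130 m³/s × 60000 = 4.278 L/min.

Q = 4.278 L/min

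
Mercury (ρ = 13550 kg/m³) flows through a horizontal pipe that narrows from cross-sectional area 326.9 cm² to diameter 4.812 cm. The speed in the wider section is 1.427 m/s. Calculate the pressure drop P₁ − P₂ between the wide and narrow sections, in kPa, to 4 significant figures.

Mass conservation (A₁v₁ = A₂v₂) gives v₂ = 1.427 × 326.9/18.19 = 25.65 m/s.
Along the horizontal streamline, P + ½ρv² is constant.
P₁ − P₂ = ½·13550·(25.65² − 1.427²) = ½·13550·655.9 = 4444000 Pa.

ΔP ≈ 4444 kPa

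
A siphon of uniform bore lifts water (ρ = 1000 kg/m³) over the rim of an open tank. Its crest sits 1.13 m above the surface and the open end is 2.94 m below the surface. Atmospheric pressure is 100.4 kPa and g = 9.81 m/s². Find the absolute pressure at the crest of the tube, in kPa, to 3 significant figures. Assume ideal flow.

P_top ≈ 60.5 kPa

From the surface to the outlet (both open to atmosphere, surface at rest): v = √(2g·h_out) = √(2·9.81·2.94) = 7.59 m/s.
With constant cross-section the crest speed equals v; applying Bernoulli from the surface up to the crest, P_top = P_atm − ½ρv² − ρg·h_top.
P_top = 100400 − ½·1000·7.59² − 1000·9.81·1.13 = 60500 Pa.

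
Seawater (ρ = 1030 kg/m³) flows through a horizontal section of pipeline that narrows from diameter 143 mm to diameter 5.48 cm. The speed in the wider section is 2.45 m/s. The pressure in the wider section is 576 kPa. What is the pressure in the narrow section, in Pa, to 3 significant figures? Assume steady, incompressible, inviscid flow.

Continuity gives A₁v₁ = A₂v₂, so v₂ = (161 cm²)/(23.6 cm²) × 2.45 m/s = 16.7 m/s.
Bernoulli (h₁ = h₂): P₁ − P₂ = ½ρ(v₂² − v₁²).
P₂ = P₁ − ½ρ(v₂² − v₁²) = 576000 − ½·1030·(16.7² − 2.45²) = 576000 − 140000 = 436000 Pa.

P₂ ≈ 436000 Pa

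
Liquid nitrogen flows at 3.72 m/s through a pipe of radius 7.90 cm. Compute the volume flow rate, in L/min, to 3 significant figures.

Q = A·v = 0.0196 m² × 3.72 m/s = 0.0729 m³/s.
Converting: 0.0729 m³/s × 60000 = 4380 L/min.

4380 L/min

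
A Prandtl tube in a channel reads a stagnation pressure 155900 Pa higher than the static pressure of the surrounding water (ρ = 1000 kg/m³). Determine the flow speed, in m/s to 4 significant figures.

At the stagnation point the flow is brought to rest, so Bernoulli gives P_stag − P_static = ½ρv².
v = √(2ΔP/ρ) = √(2·155900/1000) = 17.66 m/s.

17.66 m/s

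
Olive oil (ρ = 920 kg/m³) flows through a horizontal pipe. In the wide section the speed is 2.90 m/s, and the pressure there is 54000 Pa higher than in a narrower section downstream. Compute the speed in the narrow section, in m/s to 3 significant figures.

11.2 m/s

With h₁ = h₂, rearranging Bernoulli gives v₂ = √(v₁² + 2ΔP/ρ).
v₂ = √(2.90² + 2·54000/920) = √(8.41 + 117) = 11.2 m/s.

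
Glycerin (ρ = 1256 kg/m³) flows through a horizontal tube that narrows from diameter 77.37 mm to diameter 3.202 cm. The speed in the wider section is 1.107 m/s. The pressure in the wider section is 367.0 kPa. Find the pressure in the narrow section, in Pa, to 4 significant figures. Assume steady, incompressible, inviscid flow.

Continuity gives A₁v₁ = A₂v₂, so v₂ = (47.01 cm²)/(8.053 cm²) × 1.107 m/s = 6.463 m/s.
The pipe is horizontal, so Bernoulli reduces to P₁ + ½ρv₁² = P₂ + ½ρv₂².
P₂ = P₁ − ½ρ(v₂² − v₁²) = 367000 − ½·1256·(6.463² − 1.107²) = 367000 − 25460 = 341500 Pa.

341500 Pa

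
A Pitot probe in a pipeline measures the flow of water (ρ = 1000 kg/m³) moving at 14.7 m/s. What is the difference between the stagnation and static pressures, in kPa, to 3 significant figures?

ΔP ≈ 108 kPa

The dynamic pressure equals the rise in static pressure at the stagnation point: ΔP = ½ρv².
ΔP = ½·1000·14.7² = 108000 Pa.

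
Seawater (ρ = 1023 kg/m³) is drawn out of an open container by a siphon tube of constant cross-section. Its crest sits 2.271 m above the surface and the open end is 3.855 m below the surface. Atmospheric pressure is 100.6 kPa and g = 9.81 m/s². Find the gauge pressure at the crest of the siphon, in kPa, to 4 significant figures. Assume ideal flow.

From the surface to the outlet (both open to atmosphere, surface at rest): v = √(2g·h_out) = √(2·9.81·3.855) = 8.697 m/s.
Continuity keeps v the same throughout the tube; from surface to crest, P_atm + 0 = P_top + ½ρv² + ρg·h_top.
P_top = 100600 − ½·1023·8.697² − 1023·9.81·2.271 = 39120 Pa. So P_gauge = P_top − P_atm = -61480 Pa.

P_gauge = -61.48 kPa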